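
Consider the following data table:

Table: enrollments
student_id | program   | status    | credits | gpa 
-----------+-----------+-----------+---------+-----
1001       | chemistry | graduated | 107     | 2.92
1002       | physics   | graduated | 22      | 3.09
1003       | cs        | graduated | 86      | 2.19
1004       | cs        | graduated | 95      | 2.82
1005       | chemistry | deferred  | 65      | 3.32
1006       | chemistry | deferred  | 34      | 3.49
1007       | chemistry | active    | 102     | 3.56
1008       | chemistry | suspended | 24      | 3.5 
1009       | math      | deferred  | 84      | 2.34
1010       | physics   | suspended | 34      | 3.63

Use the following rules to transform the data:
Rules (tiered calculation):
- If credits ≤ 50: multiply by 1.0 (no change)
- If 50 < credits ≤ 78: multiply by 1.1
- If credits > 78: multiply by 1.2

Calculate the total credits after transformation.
754.3

Step 1: Tier 1 (credits ≤ 50): 4 records, sum = 114 × 1.0 = 114.0
Step 2: Tier 2 (50 < credits ≤ 78): 1 records, sum = 65 × 1.1 = 71.5
Step 3: Tier 3 (credits > 78): 5 records, sum = 474 × 1.2 = 568.8
Step 4: Final sum = 114.0 + 71.5 + 568.8 = 754.3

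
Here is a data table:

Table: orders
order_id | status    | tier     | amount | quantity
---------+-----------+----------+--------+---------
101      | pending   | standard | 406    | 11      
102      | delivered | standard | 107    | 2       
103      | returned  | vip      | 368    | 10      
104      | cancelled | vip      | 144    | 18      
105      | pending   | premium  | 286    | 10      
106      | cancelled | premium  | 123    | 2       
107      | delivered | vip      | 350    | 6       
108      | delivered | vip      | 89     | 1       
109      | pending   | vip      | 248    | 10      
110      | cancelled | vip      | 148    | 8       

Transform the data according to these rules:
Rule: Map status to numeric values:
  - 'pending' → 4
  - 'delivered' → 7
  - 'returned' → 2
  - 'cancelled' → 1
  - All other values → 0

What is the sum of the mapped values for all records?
38

Step 1: Apply mapping to each record
Step 2: Count by status:
  'pending': 3 records × 4 = 12
  'delivered': 3 records × 7 = 21
  'returned': 1 records × 2 = 2
  'cancelled': 3 records × 1 = 3
Step 3: Sum all mapped values = 38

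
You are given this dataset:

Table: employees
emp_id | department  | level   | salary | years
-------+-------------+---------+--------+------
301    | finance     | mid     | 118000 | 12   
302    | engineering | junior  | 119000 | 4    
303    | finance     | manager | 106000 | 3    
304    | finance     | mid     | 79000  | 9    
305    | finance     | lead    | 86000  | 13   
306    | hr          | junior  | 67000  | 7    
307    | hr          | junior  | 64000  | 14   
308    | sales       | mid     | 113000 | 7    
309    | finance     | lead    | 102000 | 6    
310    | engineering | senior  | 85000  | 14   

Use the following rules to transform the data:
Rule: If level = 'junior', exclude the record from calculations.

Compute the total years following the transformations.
64

Step 1: Identify records where level = 'junior'
Step 2: The excluded records sum to 25
Step 3: Original total years = 89
Step 4: Remaining total = 89 - 25 = 64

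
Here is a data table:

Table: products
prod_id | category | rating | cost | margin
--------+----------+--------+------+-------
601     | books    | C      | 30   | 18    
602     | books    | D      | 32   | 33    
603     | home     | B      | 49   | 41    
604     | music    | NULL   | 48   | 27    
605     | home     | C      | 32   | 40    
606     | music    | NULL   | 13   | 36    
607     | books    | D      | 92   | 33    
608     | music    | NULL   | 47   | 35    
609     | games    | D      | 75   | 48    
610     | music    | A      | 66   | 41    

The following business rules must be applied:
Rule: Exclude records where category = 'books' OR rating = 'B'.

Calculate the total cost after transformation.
281

Step 1: Find records where category = 'books' OR rating = 'B'
Step 2: 4 records match, summing to 203
Step 3: Original sum: 484
Step 4: Remaining sum = 484 - 203 = 281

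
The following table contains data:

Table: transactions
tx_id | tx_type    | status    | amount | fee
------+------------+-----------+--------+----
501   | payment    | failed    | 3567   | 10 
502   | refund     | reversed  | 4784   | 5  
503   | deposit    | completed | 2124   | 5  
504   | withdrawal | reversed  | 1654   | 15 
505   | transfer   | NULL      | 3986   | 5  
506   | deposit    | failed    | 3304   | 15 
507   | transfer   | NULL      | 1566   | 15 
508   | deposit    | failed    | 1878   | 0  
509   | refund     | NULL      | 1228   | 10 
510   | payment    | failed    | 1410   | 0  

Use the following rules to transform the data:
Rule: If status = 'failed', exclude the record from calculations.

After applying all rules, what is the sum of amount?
15342

Step 1: Identify records where status = 'failed'
Step 2: The excluded records sum to 10159
Step 3: Original total amount = 25501
Step 4: Remaining total = 25501 - 10159 = 15342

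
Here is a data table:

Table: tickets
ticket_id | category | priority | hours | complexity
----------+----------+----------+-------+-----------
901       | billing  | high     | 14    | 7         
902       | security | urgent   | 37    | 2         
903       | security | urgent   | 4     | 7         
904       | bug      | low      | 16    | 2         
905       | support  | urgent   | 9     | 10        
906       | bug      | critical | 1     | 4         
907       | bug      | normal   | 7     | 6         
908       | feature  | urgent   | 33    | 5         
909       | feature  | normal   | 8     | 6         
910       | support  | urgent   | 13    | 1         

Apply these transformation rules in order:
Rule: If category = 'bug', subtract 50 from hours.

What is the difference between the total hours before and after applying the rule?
150

Step 1: Original sum of hours = 142
Step 2: 3 records have category = 'bug'
Step 3: Each affected record changes by -50
Step 4: Total change = 3 × -50 = -150
Step 5: New sum = 142 + -150 = -8
Step 6: Difference = |-8 - 142| = 150
        (Sum decreased by 150)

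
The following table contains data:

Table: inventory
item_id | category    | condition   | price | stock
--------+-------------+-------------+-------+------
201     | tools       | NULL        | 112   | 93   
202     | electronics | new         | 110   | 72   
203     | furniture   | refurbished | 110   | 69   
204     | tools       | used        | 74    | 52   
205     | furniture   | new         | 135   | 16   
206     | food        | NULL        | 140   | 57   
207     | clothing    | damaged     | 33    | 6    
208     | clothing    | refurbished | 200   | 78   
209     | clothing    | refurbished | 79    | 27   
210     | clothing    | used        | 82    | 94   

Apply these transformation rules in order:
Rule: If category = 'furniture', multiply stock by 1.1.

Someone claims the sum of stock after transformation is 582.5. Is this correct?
No, the correct result is 572.5.

Step 1: Calculate the correct sum after transformation
Step 2: Apply multiplier 1.1 to records where category = 'furniture'
Step 3: Correct result = 572.5
Step 4: Claimed result = 582.5
Step 5: 572.5 ≠ 582.5
Conclusion: The claimed result is incorrect. The correct answer is 572.5.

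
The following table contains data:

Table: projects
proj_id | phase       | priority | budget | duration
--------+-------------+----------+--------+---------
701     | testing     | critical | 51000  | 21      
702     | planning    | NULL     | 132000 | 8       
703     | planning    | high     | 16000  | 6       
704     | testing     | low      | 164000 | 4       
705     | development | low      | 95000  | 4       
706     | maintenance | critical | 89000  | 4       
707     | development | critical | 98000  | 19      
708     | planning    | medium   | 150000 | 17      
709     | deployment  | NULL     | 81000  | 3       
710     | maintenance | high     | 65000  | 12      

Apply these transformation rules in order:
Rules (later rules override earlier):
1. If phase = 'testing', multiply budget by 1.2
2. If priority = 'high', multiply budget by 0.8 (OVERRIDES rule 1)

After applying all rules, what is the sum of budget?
967800.0

Step 1: Rule 2 takes priority for records with priority = 'high'
  - 2 records: 81000 × 0.8 = 64800.0
Step 2: Rule 1 applies to remaining records with phase = 'testing'
  - 2 records: 215000 × 1.2 = 258000.0
Step 3: Other records unchanged: 645000
Step 4: Final sum = 64800.0 + 258000.0 + 645000 = 967800.0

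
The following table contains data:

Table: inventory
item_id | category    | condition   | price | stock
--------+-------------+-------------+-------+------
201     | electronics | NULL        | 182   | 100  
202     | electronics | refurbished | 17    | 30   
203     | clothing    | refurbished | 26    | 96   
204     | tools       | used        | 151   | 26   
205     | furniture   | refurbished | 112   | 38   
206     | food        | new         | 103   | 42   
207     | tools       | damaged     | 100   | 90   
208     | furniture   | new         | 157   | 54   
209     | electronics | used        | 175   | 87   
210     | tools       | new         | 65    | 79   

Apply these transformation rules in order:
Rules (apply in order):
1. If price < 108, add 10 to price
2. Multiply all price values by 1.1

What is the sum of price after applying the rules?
1251.8

Step 1: Apply Rule 1 - Add 10 to records with price < 108
  - 5 records affected: 311 + (5 × 10) = 361
  - Unaffected records: 777
  - Sum after Rule 1: 1138
Step 2: Apply Rule 2 - Multiply all by 1.1
  - 1138 × 1.1 = 1251.8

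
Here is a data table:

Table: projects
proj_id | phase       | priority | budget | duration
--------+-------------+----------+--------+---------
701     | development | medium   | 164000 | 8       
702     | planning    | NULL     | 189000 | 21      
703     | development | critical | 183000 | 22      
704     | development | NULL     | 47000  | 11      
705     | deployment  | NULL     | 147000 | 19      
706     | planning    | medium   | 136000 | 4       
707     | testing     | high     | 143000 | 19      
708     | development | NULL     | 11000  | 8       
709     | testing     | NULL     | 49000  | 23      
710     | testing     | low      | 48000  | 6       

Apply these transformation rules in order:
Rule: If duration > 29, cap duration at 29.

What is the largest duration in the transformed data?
23

Step 1: Original maximum duration = 23
Step 2: Check cap of 29 against maximum
Step 3: No records exceed the cap (max 23 <= cap 29), so no capping applies
Step 4: Maximum after transformation = 23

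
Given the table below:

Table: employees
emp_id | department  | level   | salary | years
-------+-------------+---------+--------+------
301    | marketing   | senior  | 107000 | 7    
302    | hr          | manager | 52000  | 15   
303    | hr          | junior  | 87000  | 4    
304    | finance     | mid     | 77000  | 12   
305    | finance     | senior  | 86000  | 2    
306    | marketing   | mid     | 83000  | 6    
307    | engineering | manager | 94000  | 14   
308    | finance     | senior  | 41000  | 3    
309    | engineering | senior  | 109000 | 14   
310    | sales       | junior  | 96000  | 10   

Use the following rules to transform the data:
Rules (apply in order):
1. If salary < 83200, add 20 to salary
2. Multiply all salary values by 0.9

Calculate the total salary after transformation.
748872.0

Step 1: Apply Rule 1 - Add 20 to records with salary < 83200
  - 4 records affected: 253000 + (4 × 20) = 253080
  - Unaffected records: 579000
  - Sum after Rule 1: 832080
Step 2: Apply Rule 2 - Multiply all by 0.9
  - 832080 × 0.9 = 748872.0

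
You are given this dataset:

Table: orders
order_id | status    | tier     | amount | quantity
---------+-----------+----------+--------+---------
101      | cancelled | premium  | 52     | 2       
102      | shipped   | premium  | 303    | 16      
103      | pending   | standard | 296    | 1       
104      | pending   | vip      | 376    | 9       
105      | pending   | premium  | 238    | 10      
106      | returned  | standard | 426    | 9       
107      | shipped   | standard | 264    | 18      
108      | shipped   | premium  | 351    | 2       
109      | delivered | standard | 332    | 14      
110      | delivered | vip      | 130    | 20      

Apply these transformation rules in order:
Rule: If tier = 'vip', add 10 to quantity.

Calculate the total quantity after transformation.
121

Step 1: Count records where tier = 'vip': 2
Step 2: Total bonus added: 2 × 10 = 20
Step 3: Original sum of quantity: 101
Step 4: Final sum = 101 + 20 = 121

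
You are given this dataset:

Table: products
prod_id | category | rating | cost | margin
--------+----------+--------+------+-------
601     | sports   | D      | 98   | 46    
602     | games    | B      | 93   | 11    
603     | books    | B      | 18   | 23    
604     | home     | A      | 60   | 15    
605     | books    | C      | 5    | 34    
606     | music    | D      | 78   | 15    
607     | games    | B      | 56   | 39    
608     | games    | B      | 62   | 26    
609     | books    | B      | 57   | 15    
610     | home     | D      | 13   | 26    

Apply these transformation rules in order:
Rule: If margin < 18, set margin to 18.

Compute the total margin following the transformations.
266

Step 1: 4 records have margin < 18
Step 2: These records originally summed to 56
Step 3: After setting to minimum: 4 × 18 = 72
Step 4: Unaffected records sum: 194
Step 5: Final sum = 72 + 194 = 266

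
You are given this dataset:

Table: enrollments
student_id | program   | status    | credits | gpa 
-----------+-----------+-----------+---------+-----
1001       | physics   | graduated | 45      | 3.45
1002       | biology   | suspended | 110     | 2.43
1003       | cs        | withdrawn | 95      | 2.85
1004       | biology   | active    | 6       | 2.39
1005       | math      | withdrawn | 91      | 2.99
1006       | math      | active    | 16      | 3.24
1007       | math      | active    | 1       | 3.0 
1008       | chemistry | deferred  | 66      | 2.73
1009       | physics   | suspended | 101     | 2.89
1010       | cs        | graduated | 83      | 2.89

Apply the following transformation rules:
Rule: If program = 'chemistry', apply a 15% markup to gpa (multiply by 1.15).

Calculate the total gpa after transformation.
29.27

Step 1: Records with program = 'chemistry' have total gpa = 2.73
Step 2: Apply multiplier: 2.73 × 1.15 = 3.14
Step 3: Other records total: 26.13
Step 4: Final sum = 3.14 + 26.13 = 29.27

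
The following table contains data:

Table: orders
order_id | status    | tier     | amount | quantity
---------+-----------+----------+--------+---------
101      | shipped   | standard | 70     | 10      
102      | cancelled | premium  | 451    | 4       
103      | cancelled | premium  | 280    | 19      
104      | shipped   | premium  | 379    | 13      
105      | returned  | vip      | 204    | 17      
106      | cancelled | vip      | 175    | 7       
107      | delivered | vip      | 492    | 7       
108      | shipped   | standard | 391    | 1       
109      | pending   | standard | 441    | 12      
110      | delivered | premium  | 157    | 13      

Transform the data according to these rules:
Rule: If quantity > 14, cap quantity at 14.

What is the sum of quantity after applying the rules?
95

Step 1: 2 records have quantity > 14
Step 2: These records originally summed to 36
Step 3: After capping: 2 × 14 = 28
Step 4: Unaffected records sum: 67
Step 5: Final sum = 28 + 67 = 95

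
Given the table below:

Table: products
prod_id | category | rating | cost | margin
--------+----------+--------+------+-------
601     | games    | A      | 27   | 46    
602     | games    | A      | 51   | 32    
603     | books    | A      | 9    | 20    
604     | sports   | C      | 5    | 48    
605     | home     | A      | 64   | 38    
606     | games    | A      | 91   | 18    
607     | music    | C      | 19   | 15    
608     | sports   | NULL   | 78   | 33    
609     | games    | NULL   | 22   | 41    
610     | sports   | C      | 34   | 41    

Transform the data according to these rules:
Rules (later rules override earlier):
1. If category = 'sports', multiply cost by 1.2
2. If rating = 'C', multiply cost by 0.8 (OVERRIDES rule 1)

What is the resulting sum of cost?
404.0

Step 1: Rule 2 takes priority for records with rating = 'C'
  - 3 records: 58 × 0.8 = 46.4
Step 2: Rule 1 applies to remaining records with category = 'sports'
  - 1 records: 78 × 1.2 = 93.6
Step 3: Other records unchanged: 264
Step 4: Final sum = 46.4 + 93.6 + 264 = 404.0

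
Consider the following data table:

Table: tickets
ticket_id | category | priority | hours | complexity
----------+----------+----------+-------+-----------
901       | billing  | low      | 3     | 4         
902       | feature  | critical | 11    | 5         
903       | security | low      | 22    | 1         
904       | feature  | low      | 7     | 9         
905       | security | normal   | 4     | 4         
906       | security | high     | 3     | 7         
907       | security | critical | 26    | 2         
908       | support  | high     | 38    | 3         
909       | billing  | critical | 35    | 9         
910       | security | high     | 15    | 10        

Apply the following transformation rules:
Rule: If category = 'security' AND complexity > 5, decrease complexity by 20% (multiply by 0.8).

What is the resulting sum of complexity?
50.6

Step 1: Find records where category = 'security' AND complexity > 5
Step 2: 2 records match, summing to 17
Step 3: After multiplier: 17 × 0.8 = 13.6
Step 4: Unaffected records sum: 37
Step 5: Final sum = 13.6 + 37 = 50.6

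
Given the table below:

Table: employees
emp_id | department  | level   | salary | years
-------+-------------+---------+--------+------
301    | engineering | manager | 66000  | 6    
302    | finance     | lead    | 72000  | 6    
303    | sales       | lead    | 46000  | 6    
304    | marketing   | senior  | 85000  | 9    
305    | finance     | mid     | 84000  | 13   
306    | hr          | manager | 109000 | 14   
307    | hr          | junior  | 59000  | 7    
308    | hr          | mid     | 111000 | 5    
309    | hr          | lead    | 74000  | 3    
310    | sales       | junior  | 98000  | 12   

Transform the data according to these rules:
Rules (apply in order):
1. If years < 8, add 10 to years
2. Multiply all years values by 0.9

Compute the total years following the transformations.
126.9

Step 1: Apply Rule 1 - Add 10 to records with years < 8
  - 6 records affected: 33 + (6 × 10) = 93
  - Unaffected records: 48
  - Sum after Rule 1: 141
Step 2: Apply Rule 2 - Multiply all by 0.9
  - 141 × 0.9 = 126.9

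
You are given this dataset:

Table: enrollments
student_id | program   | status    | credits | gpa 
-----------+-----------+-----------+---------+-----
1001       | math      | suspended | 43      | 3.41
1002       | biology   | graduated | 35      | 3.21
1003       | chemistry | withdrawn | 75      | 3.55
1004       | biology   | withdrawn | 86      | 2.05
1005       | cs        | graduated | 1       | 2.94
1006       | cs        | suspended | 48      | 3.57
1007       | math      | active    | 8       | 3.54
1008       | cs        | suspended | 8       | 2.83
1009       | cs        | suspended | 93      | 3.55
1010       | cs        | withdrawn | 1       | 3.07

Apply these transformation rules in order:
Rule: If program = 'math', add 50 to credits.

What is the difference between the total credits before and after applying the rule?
100

Step 1: Original sum of credits = 398
Step 2: 2 records have program = 'math'
Step 3: Each affected record changes by 50
Step 4: Total change = 2 × 50 = 100
Step 5: New sum = 398 + 100 = 498
Step 6: Difference = |498 - 398| = 100
        (Sum increased by 100)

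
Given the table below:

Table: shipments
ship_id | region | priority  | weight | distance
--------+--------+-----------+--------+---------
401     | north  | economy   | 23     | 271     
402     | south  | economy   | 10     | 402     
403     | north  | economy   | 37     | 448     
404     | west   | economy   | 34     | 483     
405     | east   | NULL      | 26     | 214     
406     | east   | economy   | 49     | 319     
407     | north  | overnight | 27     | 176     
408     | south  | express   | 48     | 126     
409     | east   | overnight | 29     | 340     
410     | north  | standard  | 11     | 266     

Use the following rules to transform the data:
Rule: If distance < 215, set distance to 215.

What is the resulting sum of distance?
3174

Step 1: 3 records have distance < 215
Step 2: These records originally summed to 516
Step 3: After setting to minimum: 3 × 215 = 645
Step 4: Unaffected records sum: 2529
Step 5: Final sum = 645 + 2529 = 3174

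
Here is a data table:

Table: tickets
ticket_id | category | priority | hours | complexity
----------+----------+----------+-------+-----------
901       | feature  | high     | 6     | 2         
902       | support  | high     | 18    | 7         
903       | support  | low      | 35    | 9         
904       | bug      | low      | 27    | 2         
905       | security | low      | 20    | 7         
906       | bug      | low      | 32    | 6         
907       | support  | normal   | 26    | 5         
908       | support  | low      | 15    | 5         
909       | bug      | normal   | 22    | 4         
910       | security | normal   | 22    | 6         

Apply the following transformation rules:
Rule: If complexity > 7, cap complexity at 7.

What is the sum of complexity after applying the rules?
51

Step 1: 1 records have complexity > 7
Step 2: These records originally summed to 9
Step 3: After capping: 1 × 7 = 7
Step 4: Unaffected records sum: 44
Step 5: Final sum = 7 + 44 = 51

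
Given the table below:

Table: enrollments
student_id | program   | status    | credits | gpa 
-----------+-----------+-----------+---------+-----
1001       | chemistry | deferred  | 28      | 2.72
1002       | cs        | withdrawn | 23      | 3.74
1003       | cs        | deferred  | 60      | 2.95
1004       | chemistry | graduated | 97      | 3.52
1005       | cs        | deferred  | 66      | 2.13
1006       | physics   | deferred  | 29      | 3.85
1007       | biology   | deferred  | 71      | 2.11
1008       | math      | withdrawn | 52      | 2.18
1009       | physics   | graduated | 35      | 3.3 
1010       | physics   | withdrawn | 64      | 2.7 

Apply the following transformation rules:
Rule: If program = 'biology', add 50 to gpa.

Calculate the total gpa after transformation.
79.2

Step 1: Count records where program = 'biology': 1
Step 2: Total bonus added: 1 × 50 = 50
Step 3: Original sum of gpa: 29.2
Step 4: Final sum = 29.2 + 50 = 79.2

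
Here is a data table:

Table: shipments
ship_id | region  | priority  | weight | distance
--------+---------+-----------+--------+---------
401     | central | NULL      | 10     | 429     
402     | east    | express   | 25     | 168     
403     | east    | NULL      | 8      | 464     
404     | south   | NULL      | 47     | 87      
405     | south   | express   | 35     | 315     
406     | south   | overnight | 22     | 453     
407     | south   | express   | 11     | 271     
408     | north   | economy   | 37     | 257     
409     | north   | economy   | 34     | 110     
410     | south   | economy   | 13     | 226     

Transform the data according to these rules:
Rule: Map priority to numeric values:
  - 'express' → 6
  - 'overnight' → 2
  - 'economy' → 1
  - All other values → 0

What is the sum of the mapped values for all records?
23

Step 1: Apply mapping to each record
Step 2: Count by status:
  'express': 3 records × 6 = 18
  'overnight': 1 records × 2 = 2
  'economy': 3 records × 1 = 3
Step 3: Sum all mapped values = 23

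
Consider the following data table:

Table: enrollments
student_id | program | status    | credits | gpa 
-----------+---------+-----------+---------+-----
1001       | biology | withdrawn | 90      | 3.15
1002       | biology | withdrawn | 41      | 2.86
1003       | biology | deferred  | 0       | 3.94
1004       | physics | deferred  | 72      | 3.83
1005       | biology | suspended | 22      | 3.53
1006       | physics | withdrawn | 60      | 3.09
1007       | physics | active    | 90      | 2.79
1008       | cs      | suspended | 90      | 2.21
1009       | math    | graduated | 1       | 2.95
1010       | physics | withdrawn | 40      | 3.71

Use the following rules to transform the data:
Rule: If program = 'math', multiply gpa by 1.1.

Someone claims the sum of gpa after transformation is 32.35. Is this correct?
Yes, the result is correct.

Step 1: Calculate the correct sum after transformation
Step 2: Apply multiplier 1.1 to records where program = 'math'
Step 3: Correct result = 32.35
Step 4: Claimed result = 32.35
Step 5: 32.35 = 32.35 ✓
Conclusion: The claimed result is correct.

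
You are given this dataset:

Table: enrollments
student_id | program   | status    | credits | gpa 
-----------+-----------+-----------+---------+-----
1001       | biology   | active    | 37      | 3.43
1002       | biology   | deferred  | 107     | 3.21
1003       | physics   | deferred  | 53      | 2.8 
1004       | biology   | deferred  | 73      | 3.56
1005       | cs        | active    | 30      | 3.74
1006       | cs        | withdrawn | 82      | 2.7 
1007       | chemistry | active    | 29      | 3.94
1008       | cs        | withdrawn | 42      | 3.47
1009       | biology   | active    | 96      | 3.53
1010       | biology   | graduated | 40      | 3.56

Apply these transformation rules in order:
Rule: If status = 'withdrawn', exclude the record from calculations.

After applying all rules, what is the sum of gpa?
27.77

Step 1: Identify records where status = 'withdrawn'
Step 2: The excluded records sum to 6.17
Step 3: Original total gpa = 33.94
Step 4: Remaining total = 33.94 - 6.17 = 27.77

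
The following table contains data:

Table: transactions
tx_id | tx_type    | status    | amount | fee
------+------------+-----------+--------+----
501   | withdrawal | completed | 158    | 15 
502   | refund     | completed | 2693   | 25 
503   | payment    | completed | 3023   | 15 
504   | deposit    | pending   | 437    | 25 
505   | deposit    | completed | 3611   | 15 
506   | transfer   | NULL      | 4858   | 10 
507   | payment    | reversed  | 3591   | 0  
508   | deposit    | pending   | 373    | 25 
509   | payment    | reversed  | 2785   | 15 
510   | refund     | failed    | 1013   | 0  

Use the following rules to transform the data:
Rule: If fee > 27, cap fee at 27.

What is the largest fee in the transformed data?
25

Step 1: Original maximum fee = 25
Step 2: Check cap of 27 against maximum
Step 3: No records exceed the cap (max 25 <= cap 27), so no capping applies
Step 4: Maximum after transformation = 25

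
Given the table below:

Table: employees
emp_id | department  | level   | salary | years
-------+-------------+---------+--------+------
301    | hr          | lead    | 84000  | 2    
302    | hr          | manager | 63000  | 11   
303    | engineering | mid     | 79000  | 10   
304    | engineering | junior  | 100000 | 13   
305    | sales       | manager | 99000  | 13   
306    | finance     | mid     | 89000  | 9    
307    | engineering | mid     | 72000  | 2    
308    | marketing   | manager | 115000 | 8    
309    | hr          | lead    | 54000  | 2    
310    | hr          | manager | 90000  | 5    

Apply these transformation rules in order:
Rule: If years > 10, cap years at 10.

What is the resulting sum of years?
68

Step 1: 3 records have years > 10
Step 2: These records originally summed to 37
Step 3: After capping: 3 × 10 = 30
Step 4: Unaffected records sum: 38
Step 5: Final sum = 30 + 38 = 68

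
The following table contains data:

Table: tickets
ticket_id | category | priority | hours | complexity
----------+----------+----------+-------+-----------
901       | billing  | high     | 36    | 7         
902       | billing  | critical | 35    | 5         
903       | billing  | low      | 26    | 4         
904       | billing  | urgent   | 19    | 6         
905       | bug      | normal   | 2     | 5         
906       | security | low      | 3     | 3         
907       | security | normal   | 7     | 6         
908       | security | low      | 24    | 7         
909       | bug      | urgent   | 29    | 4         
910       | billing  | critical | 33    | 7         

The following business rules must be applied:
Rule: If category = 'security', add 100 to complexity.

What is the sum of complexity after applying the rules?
354

Step 1: Count records where category = 'security': 3
Step 2: Total bonus added: 3 × 100 = 300
Step 3: Original sum of complexity: 54
Step 4: Final sum = 54 + 300 = 354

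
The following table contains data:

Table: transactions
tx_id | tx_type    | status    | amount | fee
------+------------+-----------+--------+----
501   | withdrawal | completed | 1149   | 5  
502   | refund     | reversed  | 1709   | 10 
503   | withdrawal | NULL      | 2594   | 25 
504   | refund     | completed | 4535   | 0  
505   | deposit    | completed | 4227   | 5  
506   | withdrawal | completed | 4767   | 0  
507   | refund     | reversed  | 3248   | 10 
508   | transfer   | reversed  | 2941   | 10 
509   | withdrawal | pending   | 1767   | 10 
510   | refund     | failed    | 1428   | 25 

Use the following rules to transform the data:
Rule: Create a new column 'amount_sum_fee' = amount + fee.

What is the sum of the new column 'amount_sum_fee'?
28465

Step 1: For each record, compute amount + fee
Example calculations:
  1149 + 5 = 1154
  1709 + 10 = 1719
  2594 + 25 = 2619
  ...
Step 2: Sum all derived values
Step 3: Total = 28465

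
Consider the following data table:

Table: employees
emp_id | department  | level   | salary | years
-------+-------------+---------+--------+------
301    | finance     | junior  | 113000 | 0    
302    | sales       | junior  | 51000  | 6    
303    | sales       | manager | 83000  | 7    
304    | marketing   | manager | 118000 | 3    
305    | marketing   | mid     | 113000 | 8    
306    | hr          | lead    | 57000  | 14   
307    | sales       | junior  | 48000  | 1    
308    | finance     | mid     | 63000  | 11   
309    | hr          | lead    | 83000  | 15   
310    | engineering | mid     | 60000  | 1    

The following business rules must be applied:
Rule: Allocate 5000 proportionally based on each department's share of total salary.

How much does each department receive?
engineering: 380.23, finance: 1115.34, hr: 887.2, marketing: 1463.88, sales: 1153.36

Step 1: Calculate total salary = 789000
Step 2: Calculate each department's proportion:
  engineering: 60000/789000 = 7.60% → 380.23
  finance: 176000/789000 = 22.31% → 1115.34
  hr: 140000/789000 = 17.74% → 887.2
  marketing: 231000/789000 = 29.28% → 1463.88
  sales: 182000/789000 = 23.07% → 1153.36
Step 3: Verify: sum of allocations ≈ 5000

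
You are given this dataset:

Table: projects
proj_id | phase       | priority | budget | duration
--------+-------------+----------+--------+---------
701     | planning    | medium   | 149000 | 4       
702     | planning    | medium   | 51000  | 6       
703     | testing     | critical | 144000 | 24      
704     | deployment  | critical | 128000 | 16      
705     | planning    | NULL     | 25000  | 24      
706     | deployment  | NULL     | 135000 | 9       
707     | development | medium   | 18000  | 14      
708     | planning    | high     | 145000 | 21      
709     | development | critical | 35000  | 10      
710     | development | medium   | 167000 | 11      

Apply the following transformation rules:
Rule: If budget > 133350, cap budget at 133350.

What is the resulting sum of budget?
923750

Step 1: 5 records have budget > 133350
Step 2: These records originally summed to 740000
Step 3: After capping: 5 × 133350 = 666750
Step 4: Unaffected records sum: 257000
Step 5: Final sum = 666750 + 257000 = 923750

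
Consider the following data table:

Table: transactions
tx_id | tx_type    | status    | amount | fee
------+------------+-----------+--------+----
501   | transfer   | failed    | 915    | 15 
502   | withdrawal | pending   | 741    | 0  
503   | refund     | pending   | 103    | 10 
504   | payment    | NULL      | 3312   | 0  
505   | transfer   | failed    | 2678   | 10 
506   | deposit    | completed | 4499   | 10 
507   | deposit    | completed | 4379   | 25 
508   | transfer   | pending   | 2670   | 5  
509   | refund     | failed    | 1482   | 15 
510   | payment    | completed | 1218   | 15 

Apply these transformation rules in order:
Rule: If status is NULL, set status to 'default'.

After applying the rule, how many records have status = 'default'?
1

Step 1: Count records where status IS NULL
Step 2: Found 1 records with NULL status
Step 3: These records will have status set to 'default'
Step 4: Records already having status = 'default': 0
Step 5: Answer: 1 + 0 = 1 records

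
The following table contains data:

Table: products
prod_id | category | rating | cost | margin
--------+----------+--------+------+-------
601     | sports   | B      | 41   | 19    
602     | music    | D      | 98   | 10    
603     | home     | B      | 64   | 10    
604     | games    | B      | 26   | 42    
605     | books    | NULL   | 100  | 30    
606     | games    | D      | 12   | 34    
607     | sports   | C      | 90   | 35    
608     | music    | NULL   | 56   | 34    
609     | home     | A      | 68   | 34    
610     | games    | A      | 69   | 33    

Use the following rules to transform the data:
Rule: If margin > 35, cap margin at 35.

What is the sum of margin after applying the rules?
274

Step 1: 1 records have margin > 35
Step 2: These records originally summed to 42
Step 3: After capping: 1 × 35 = 35
Step 4: Unaffected records sum: 239
Step 5: Final sum = 35 + 239 = 274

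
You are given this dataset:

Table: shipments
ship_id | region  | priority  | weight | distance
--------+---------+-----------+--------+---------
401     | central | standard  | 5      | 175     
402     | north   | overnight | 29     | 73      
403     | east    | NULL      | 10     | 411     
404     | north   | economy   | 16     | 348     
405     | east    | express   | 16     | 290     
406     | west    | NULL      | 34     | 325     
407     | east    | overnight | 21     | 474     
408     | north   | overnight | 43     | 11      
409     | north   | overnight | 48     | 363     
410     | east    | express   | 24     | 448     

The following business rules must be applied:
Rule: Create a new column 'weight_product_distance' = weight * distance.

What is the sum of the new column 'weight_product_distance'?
66963

Step 1: For each record, compute weight * distance
Example calculations:
  5 * 175 = 875
  29 * 73 = 2117
  10 * 411 = 4110
  ...
Step 2: Sum all derived values
Step 3: Total = 66963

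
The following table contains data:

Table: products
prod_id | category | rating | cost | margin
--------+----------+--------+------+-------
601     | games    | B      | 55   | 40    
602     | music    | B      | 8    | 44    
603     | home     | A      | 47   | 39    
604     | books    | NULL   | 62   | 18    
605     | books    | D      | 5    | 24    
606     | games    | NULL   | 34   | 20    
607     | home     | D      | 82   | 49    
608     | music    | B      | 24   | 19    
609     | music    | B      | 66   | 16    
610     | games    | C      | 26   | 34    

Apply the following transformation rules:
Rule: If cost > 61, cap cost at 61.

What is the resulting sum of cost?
382

Step 1: 3 records have cost > 61
Step 2: These records originally summed to 210
Step 3: After capping: 3 × 61 = 183
Step 4: Unaffected records sum: 199
Step 5: Final sum = 183 + 199 = 382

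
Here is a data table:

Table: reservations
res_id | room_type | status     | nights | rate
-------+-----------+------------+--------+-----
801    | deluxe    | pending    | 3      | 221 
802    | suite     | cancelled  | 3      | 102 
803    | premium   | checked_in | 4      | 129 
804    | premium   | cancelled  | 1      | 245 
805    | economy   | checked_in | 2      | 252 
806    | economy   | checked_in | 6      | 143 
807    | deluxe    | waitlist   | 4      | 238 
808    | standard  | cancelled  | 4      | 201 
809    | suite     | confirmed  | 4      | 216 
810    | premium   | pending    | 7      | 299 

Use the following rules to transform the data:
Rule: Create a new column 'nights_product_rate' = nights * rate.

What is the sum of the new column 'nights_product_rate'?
7805

Step 1: For each record, compute nights * rate
Example calculations:
  3 * 221 = 663
  3 * 102 = 306
  4 * 129 = 516
  ...
Step 2: Sum all derived values
Step 3: Total = 7805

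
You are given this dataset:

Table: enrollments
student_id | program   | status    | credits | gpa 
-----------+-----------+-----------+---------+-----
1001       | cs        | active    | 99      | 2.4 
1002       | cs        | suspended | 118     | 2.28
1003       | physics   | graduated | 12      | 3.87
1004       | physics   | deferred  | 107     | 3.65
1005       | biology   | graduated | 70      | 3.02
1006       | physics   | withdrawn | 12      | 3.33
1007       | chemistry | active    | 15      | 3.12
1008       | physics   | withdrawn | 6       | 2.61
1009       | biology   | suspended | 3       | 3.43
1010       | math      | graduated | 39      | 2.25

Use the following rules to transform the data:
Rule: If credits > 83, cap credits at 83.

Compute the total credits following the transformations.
406

Step 1: 3 records have credits > 83
Step 2: These records originally summed to 324
Step 3: After capping: 3 × 83 = 249
Step 4: Unaffected records sum: 157
Step 5: Final sum = 249 + 157 = 406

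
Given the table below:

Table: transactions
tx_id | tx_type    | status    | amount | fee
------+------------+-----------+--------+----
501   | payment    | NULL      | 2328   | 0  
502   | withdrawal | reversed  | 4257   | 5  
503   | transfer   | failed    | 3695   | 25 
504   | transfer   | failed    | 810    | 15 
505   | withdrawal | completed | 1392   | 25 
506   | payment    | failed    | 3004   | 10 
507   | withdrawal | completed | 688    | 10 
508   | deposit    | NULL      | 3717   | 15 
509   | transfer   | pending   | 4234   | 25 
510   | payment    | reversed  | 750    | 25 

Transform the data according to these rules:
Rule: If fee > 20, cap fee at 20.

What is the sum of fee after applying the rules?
135

Step 1: 4 records have fee > 20
Step 2: These records originally summed to 100
Step 3: After capping: 4 × 20 = 80
Step 4: Unaffected records sum: 55
Step 5: Final sum = 80 + 55 = 135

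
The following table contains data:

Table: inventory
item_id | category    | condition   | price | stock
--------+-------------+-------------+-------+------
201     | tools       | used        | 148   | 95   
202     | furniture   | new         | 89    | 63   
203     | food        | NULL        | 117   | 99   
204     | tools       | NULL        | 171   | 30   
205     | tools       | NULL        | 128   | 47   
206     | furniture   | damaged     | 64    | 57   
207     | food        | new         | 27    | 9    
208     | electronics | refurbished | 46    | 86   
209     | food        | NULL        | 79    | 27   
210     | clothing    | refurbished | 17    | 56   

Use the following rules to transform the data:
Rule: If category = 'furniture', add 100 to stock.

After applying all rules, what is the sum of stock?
769

Step 1: Count records where category = 'furniture': 2
Step 2: Total bonus added: 2 × 100 = 200
Step 3: Original sum of stock: 569
Step 4: Final sum = 569 + 200 = 769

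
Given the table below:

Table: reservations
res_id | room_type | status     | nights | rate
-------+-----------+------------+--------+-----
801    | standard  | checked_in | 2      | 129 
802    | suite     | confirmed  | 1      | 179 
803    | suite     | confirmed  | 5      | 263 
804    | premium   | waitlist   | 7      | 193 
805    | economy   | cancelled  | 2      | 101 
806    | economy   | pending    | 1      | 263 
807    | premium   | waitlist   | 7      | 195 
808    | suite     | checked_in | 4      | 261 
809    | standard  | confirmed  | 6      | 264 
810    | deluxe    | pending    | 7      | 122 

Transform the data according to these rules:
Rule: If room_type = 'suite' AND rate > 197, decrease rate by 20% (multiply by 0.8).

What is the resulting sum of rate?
1865.2

Step 1: Find records where room_type = 'suite' AND rate > 197
Step 2: 2 records match, summing to 524
Step 3: After multiplier: 524 × 0.8 = 419.2
Step 4: Unaffected records sum: 1446
Step 5: Final sum = 419.2 + 1446 = 1865.2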